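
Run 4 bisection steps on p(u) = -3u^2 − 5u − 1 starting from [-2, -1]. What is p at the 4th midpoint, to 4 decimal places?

-0.0117

midpoint -1.5: p = -0.25 < 0 → [-1.5, -1]
midpoint -1.25: p = 0.5625 > 0 → [-1.5, -1.25]
midpoint -1.375: p = 0.203125 > 0 → [-1.5, -1.375]
midpoint -1.4375: p = -0.0117 < 0 → [-1.4375, -1.375]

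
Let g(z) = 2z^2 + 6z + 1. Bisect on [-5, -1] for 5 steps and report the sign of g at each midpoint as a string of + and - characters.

z = -3 gives g = 1, positive; keep [-3, -1]
z = -2 gives g = -3, negative; keep [-3, -2]
z = -2.5 gives g = -1.5, negative; keep [-3, -2.5]
z = -2.75 gives g = -0.375, negative; keep [-3, -2.75]
z = -2.875 gives g = 0.2812, positive; keep [-2.875, -2.75]

+---+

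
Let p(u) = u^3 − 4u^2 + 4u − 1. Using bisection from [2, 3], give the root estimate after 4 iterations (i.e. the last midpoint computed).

midpoint 2.5: p = -0.375 < 0 → [2.5, 3]
midpoint 2.75: p = 0.546875 > 0 → [2.5, 2.75]
midpoint 2.625: p = 0.025391 > 0 → [2.5, 2.625]
midpoint 2.5625: p = -0.1892 < 0 → [2.5625, 2.625]

2.5625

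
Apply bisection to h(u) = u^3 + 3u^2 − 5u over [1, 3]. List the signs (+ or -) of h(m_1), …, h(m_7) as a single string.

midpoint 2: h = 10 > 0 → [1, 2]
midpoint 1.5: h = 2.625 > 0 → [1, 1.5]
midpoint 1.25: h = 0.390625 > 0 → [1, 1.25]
midpoint 1.125: h = -0.4043 < 0 → [1.125, 1.25]
midpoint 1.1875: h = -0.0325 < 0 → [1.1875, 1.25]
midpoint 1.21875: h = 0.1726 > 0 → [1.1875, 1.21875]
midpoint 1.203125: h = 0.0684 > 0 → [1.1875, 1.203125]

+++--++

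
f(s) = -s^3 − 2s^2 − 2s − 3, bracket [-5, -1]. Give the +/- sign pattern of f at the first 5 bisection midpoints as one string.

++--+

f(-3) = 12 > 0, so the root lies in [-3, -1]
f(-2) = 1 > 0, so the root lies in [-2, -1]
f(-1.5) = -1.125 < 0, so the root lies in [-2, -1.5]
f(-1.75) = -0.2656 < 0, so the root lies in [-2, -1.75]
f(-1.875) = 0.3105 > 0, so the root lies in [-1.875, -1.75]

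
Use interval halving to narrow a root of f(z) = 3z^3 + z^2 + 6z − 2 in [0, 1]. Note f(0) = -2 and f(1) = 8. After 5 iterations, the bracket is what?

[0.28125, 0.3125]

z = 0.5 gives f = 1.625, positive; keep [0, 0.5]
z = 0.25 gives f = -0.390625, negative; keep [0.25, 0.5]
z = 0.375 gives f = 0.548828, positive; keep [0.25, 0.375]
z = 0.3125 gives f = 0.0642, positive; keep [0.25, 0.3125]
z = 0.28125 gives f = -0.1667, negative; keep [0.28125, 0.3125]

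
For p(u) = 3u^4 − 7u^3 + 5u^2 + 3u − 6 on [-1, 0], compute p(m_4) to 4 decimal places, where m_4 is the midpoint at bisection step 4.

u = -0.5 gives p = -5.1875, negative; keep [-1, -0.5]
u = -0.75 gives p = -1.535156, negative; keep [-1, -0.75]
u = -0.875 gives p = 1.651123, positive; keep [-0.875, -0.75]
u = -0.8125 gives p = -0.0747, negative; keep [-0.875, -0.8125]

-0.0747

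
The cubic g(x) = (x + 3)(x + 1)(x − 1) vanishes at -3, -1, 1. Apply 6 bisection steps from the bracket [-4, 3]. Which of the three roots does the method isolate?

1

g(-0.5) = -1.875 < 0, so the root lies in [-0.5, 3]
g(1.25) = 2.390625 > 0, so the root lies in [-0.5, 1.25]
g(0.375) = -2.900391 < 0, so the root lies in [0.375, 1.25]
g(0.8125) = -1.2957 < 0, so the root lies in [0.8125, 1.25]
g(1.03125) = 0.2559 > 0, so the root lies in [0.8125, 1.03125]
g(0.921875) = -0.5889 < 0, so the root lies in [0.921875, 1.03125]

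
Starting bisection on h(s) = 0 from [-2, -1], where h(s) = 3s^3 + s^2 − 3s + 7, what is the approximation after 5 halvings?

s = -1.5 gives h = 3.625, positive; keep [-2, -1.5]
s = -1.75 gives h = -0.765625, negative; keep [-1.75, -1.5]
s = -1.625 gives h = 1.642578, positive; keep [-1.75, -1.625]
s = -1.6875 gives h = 0.4939, positive; keep [-1.75, -1.6875]
s = -1.71875 gives h = -0.1217, negative; keep [-1.71875, -1.6875]

-1.71875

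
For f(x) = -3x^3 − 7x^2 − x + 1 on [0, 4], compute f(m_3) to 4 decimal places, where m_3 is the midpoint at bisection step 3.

-1.6250

x = 2 gives f = -53, negative; keep [0, 2]
x = 1 gives f = -10, negative; keep [0, 1]
x = 0.5 gives f = -1.625, negative; keep [0, 0.5]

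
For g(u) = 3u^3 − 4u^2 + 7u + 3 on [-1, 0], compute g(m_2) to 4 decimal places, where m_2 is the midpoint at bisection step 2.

0.9531

midpoint -0.5: g = -1.875 < 0 → [-0.5, 0]
midpoint -0.25: g = 0.953125 > 0 → [-0.5, -0.25]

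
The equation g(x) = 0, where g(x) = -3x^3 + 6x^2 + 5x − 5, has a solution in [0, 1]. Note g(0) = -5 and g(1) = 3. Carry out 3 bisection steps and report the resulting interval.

midpoint 0.5: g = -1.375 < 0 → [0.5, 1]
midpoint 0.75: g = 0.859375 > 0 → [0.5, 0.75]
midpoint 0.625: g = -0.263672 < 0 → [0.625, 0.75]

[0.625, 0.75]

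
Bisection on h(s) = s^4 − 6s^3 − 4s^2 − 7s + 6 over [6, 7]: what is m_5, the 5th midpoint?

m = 6.5, h(m) = -71.1875 (−); new bracket [6.5, 7]
m = 6.75, h(m) = 7.160156 (+); new bracket [6.5, 6.75]
m = 6.625, h(m) = -34.202881 (−); new bracket [6.625, 6.75]
m = 6.6875, h(m) = -14.0837 (−); new bracket [6.6875, 6.75]
m = 6.71875, h(m) = -3.6043 (−); new bracket [6.71875, 6.75]

6.71875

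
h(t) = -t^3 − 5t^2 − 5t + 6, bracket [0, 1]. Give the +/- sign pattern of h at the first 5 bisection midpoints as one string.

t = 0.5 gives h = 2.125, positive; keep [0.5, 1]
t = 0.75 gives h = -0.984375, negative; keep [0.5, 0.75]
t = 0.625 gives h = 0.677734, positive; keep [0.625, 0.75]
t = 0.6875 gives h = -0.1257, negative; keep [0.625, 0.6875]
t = 0.65625 gives h = 0.2828, positive; keep [0.65625, 0.6875]

+-+-+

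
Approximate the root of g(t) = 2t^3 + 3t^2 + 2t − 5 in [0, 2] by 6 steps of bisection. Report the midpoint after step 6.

0.84375

t = 1 gives g = 2, positive; keep [0, 1]
t = 0.5 gives g = -3, negative; keep [0.5, 1]
t = 0.75 gives g = -0.96875, negative; keep [0.75, 1]
t = 0.875 gives g = 0.3867, positive; keep [0.75, 0.875]
t = 0.8125 gives g = -0.3218, negative; keep [0.8125, 0.875]
t = 0.84375 gives g = 0.0246, positive; keep [0.8125, 0.84375]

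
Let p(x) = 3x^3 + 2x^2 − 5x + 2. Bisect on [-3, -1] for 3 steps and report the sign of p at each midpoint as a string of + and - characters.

-++

m = -2, p(m) = -4 (−); new bracket [-2, -1]
m = -1.5, p(m) = 3.875 (+); new bracket [-2, -1.5]
m = -1.75, p(m) = 0.796875 (+); new bracket [-2, -1.75]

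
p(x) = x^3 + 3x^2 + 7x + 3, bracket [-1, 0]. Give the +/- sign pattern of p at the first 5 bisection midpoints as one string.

+----

x = -0.5 gives p = 0.125, positive; keep [-1, -0.5]
x = -0.75 gives p = -0.984375, negative; keep [-0.75, -0.5]
x = -0.625 gives p = -0.447266, negative; keep [-0.625, -0.5]
x = -0.5625 gives p = -0.1663, negative; keep [-0.5625, -0.5]
x = -0.53125 gives p = -0.022, negative; keep [-0.53125, -0.5]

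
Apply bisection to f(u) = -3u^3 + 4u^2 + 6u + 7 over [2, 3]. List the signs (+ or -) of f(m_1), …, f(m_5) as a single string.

u = 2.5 gives f = 0.125, positive; keep [2.5, 3]
u = 2.75 gives f = -8.640625, negative; keep [2.5, 2.75]
u = 2.625 gives f = -3.951172, negative; keep [2.5, 2.625]
u = 2.5625 gives f = -1.8386, negative; keep [2.5, 2.5625]
u = 2.53125 gives f = -0.8385, negative; keep [2.5, 2.53125]

+----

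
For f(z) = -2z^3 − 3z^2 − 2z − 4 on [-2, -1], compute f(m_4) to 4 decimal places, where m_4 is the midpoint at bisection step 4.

midpoint -1.5: f = -1 < 0 → [-2, -1.5]
midpoint -1.75: f = 1.03125 > 0 → [-1.75, -1.5]
midpoint -1.625: f = -0.089844 < 0 → [-1.75, -1.625]
midpoint -1.6875: f = 0.4429 > 0 → [-1.6875, -1.625]

0.4429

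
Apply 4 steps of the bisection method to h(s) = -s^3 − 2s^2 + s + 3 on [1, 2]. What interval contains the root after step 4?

midpoint 1.5: h = -3.375 < 0 → [1, 1.5]
midpoint 1.25: h = -0.828125 < 0 → [1, 1.25]
midpoint 1.125: h = 0.169922 > 0 → [1.125, 1.25]
midpoint 1.1875: h = -0.3074 < 0 → [1.125, 1.1875]

[1.125, 1.1875]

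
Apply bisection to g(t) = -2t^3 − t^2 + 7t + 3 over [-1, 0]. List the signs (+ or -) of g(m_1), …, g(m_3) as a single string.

-++

midpoint -0.5: g = -0.5 < 0 → [-0.5, 0]
midpoint -0.25: g = 1.21875 > 0 → [-0.5, -0.25]
midpoint -0.375: g = 0.339844 > 0 → [-0.5, -0.375]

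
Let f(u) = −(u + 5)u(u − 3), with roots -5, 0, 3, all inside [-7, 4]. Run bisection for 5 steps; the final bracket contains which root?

f(-1.5) = -23.625 < 0, so the root lies in [-7, -1.5]
f(-4.25) = -23.109375 < 0, so the root lies in [-7, -4.25]
f(-5.625) = 30.322266 > 0, so the root lies in [-5.625, -4.25]
f(-4.9375) = -2.4495 < 0, so the root lies in [-5.625, -4.9375]
f(-5.28125) = 12.3006 > 0, so the root lies in [-5.28125, -4.9375]

-5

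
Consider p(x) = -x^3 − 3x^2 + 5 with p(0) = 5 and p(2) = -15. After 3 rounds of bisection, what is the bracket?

x = 1 gives p = 1, positive; keep [1, 2]
x = 1.5 gives p = -5.125, negative; keep [1, 1.5]
x = 1.25 gives p = -1.640625, negative; keep [1, 1.25]

[1, 1.25]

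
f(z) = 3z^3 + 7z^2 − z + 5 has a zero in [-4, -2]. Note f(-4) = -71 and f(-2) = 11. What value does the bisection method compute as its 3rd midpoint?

m = -3, f(m) = -10 (−); new bracket [-3, -2]
m = -2.5, f(m) = 4.375 (+); new bracket [-3, -2.5]
m = -2.75, f(m) = -1.703125 (−); new bracket [-2.75, -2.5]

-2.75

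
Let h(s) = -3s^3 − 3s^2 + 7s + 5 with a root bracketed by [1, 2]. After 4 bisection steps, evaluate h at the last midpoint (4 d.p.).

m = 1.5, h(m) = -1.375 (−); new bracket [1, 1.5]
m = 1.25, h(m) = 3.203125 (+); new bracket [1.25, 1.5]
m = 1.375, h(m) = 1.154297 (+); new bracket [1.375, 1.5]
m = 1.4375, h(m) = -0.0481 (−); new bracket [1.375, 1.4375]

-0.0481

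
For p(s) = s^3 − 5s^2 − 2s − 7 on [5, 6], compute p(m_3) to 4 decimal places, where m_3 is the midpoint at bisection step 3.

1.5254

s = 5.5 gives p = -2.875, negative; keep [5.5, 6]
s = 5.75 gives p = 6.296875, positive; keep [5.5, 5.75]
s = 5.625 gives p = 1.525391, positive; keep [5.5, 5.625]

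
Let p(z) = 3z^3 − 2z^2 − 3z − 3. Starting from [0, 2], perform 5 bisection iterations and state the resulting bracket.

m = 1, p(m) = -5 (−); new bracket [1, 2]
m = 1.5, p(m) = -1.875 (−); new bracket [1.5, 2]
m = 1.75, p(m) = 1.703125 (+); new bracket [1.5, 1.75]
m = 1.625, p(m) = -0.2832 (−); new bracket [1.625, 1.75]
m = 1.6875, p(m) = 0.6584 (+); new bracket [1.625, 1.6875]

[1.625, 1.6875]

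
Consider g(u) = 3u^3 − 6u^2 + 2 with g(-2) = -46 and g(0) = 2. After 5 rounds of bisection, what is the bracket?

g(-1) = -7 < 0, so the root lies in [-1, 0]
g(-0.5) = 0.125 > 0, so the root lies in [-1, -0.5]
g(-0.75) = -2.640625 < 0, so the root lies in [-0.75, -0.5]
g(-0.625) = -1.0762 < 0, so the root lies in [-0.625, -0.5]
g(-0.5625) = -0.4324 < 0, so the root lies in [-0.5625, -0.5]

[-0.5625, -0.5]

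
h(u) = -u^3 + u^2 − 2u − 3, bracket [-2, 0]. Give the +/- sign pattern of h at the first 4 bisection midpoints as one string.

+--+

u = -1 gives h = 1, positive; keep [-1, 0]
u = -0.5 gives h = -1.625, negative; keep [-1, -0.5]
u = -0.75 gives h = -0.515625, negative; keep [-1, -0.75]
u = -0.875 gives h = 0.1855, positive; keep [-0.875, -0.75]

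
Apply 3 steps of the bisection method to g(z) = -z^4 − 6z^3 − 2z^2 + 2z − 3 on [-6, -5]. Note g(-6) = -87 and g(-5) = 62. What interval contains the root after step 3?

[-5.625, -5.5]

midpoint -5.5: g = 8.6875 > 0 → [-6, -5.5]
midpoint -5.75: g = -33.097656 < 0 → [-5.75, -5.5]
midpoint -5.625: g = -10.789307 < 0 → [-5.625, -5.5]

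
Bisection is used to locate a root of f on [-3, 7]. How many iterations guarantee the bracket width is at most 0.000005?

Width after n steps is 10/2^n. Need 2^n ≥ 10/0.000005 = 2000000.
2^20 = 1048576 < 2000000 ≤ 2^21 = 2097152, so n = 21.

21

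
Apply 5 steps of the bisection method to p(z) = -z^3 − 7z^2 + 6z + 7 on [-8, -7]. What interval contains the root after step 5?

[-7.6875, -7.65625]

midpoint -7.5: p = -9.875 < 0 → [-8, -7.5]
midpoint -7.75: p = 5.546875 > 0 → [-7.75, -7.5]
midpoint -7.625: p = -2.412109 < 0 → [-7.75, -7.625]
midpoint -7.6875: p = 1.5046 > 0 → [-7.6875, -7.625]
midpoint -7.65625: p = -0.4693 < 0 → [-7.6875, -7.65625]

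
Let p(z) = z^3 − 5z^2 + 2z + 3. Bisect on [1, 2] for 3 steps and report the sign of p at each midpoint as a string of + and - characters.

--+

z = 1.5 gives p = -1.875, negative; keep [1, 1.5]
z = 1.25 gives p = -0.359375, negative; keep [1, 1.25]
z = 1.125 gives p = 0.345703, positive; keep [1.125, 1.25]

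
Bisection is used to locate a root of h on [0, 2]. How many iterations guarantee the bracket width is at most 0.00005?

16

Width after n steps is 2/2^n. Need 2^n ≥ 2/0.00005 = 40000.
2^15 = 32768 < 40000 ≤ 2^16 = 65536, so n = 16.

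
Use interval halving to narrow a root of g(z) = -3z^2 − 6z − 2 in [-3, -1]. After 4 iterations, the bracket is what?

m = -2, g(m) = -2 (−); new bracket [-2, -1]
m = -1.5, g(m) = 0.25 (+); new bracket [-2, -1.5]
m = -1.75, g(m) = -0.6875 (−); new bracket [-1.75, -1.5]
m = -1.625, g(m) = -0.1719 (−); new bracket [-1.625, -1.5]

[-1.625, -1.5]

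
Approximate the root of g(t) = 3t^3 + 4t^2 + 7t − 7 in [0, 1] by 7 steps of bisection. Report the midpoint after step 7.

0.6484375

g(0.5) = -2.125 < 0, so the root lies in [0.5, 1]
g(0.75) = 1.765625 > 0, so the root lies in [0.5, 0.75]
g(0.625) = -0.330078 < 0, so the root lies in [0.625, 0.75]
g(0.6875) = 0.678 > 0, so the root lies in [0.625, 0.6875]
g(0.65625) = 0.1643 > 0, so the root lies in [0.625, 0.65625]
g(0.640625) = -0.0853 < 0, so the root lies in [0.640625, 0.65625]
g(0.6484375) = 0.0389 > 0, so the root lies in [0.640625, 0.6484375]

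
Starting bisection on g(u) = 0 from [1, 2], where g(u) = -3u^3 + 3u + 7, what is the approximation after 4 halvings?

1.5625

midpoint 1.5: g = 1.375 > 0 → [1.5, 2]
midpoint 1.75: g = -3.828125 < 0 → [1.5, 1.75]
midpoint 1.625: g = -0.998047 < 0 → [1.5, 1.625]
midpoint 1.5625: g = 0.2434 > 0 → [1.5625, 1.625]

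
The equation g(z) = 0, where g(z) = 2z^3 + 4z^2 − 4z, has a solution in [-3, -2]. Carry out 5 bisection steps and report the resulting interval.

[-2.75, -2.71875]

m = -2.5, g(m) = 3.75 (+); new bracket [-3, -2.5]
m = -2.75, g(m) = -0.34375 (−); new bracket [-2.75, -2.5]
m = -2.625, g(m) = 1.886719 (+); new bracket [-2.75, -2.625]
m = -2.6875, g(m) = 0.8188 (+); new bracket [-2.75, -2.6875]
m = -2.71875, g(m) = 0.2496 (+); new bracket [-2.75, -2.71875]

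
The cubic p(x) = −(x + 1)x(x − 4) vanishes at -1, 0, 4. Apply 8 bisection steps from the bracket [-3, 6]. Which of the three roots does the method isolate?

4

p(1.5) = 9.375 > 0, so the root lies in [1.5, 6]
p(3.75) = 4.453125 > 0, so the root lies in [3.75, 6]
p(4.875) = -25.060547 < 0, so the root lies in [3.75, 4.875]
p(4.3125) = -7.1594 < 0, so the root lies in [3.75, 4.3125]
p(4.03125) = -0.6338 < 0, so the root lies in [3.75, 4.03125]
p(3.890625) = 2.0811 > 0, so the root lies in [3.890625, 4.03125]
p(3.9609375) = 0.7676 > 0, so the root lies in [3.9609375, 4.03125]
p(3.99609375) = 0.078 > 0, so the root lies in [3.99609375, 4.03125]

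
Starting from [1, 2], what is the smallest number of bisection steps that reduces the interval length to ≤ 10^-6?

20

Width after n steps is 1/2^n. Need 2^n ≥ 1/10^-6 = 1000000.
2^19 = 524288 < 1000000 ≤ 2^20 = 1048576, so n = 20.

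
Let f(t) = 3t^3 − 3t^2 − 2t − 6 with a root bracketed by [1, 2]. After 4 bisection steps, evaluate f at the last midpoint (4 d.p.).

0.6829

t = 1.5 gives f = -5.625, negative; keep [1.5, 2]
t = 1.75 gives f = -2.609375, negative; keep [1.75, 2]
t = 1.875 gives f = -0.521484, negative; keep [1.875, 2]
t = 1.9375 gives f = 0.6829, positive; keep [1.875, 1.9375]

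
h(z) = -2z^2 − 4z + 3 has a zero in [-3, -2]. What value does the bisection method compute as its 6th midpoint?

-2.578125

z = -2.5 gives h = 0.5, positive; keep [-3, -2.5]
z = -2.75 gives h = -1.125, negative; keep [-2.75, -2.5]
z = -2.625 gives h = -0.28125, negative; keep [-2.625, -2.5]
z = -2.5625 gives h = 0.1172, positive; keep [-2.625, -2.5625]
z = -2.59375 gives h = -0.0801, negative; keep [-2.59375, -2.5625]
z = -2.578125 gives h = 0.019, positive; keep [-2.59375, -2.578125]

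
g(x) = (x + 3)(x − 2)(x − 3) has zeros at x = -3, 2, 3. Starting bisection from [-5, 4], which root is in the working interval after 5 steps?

-3

midpoint -0.5: g = 21.875 > 0 → [-5, -0.5]
midpoint -2.75: g = 6.828125 > 0 → [-5, -2.75]
midpoint -3.875: g = -35.341797 < 0 → [-3.875, -2.75]
midpoint -3.3125: g = -10.4797 < 0 → [-3.3125, -2.75]
midpoint -3.03125: g = -0.9483 < 0 → [-3.03125, -2.75]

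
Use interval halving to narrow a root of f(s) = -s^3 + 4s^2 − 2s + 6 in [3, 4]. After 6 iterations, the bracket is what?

[3.875, 3.890625]

f(3.5) = 5.125 > 0, so the root lies in [3.5, 4]
f(3.75) = 2.015625 > 0, so the root lies in [3.75, 4]
f(3.875) = 0.126953 > 0, so the root lies in [3.875, 4]
f(3.9375) = -0.906 < 0, so the root lies in [3.875, 3.9375]
f(3.90625) = -0.382 < 0, so the root lies in [3.875, 3.90625]
f(3.890625) = -0.1256 < 0, so the root lies in [3.875, 3.890625]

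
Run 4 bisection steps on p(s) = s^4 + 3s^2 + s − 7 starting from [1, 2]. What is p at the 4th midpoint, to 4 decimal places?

p(1.5) = 6.3125 > 0, so the root lies in [1, 1.5]
p(1.25) = 1.378906 > 0, so the root lies in [1, 1.25]
p(1.125) = -0.476318 < 0, so the root lies in [1.125, 1.25]
p(1.1875) = 0.4065 > 0, so the root lies in [1.125, 1.1875]

0.4065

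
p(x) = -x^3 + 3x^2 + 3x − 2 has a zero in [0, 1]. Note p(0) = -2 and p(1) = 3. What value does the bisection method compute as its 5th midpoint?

p(0.5) = 0.125 > 0, so the root lies in [0, 0.5]
p(0.25) = -1.078125 < 0, so the root lies in [0.25, 0.5]
p(0.375) = -0.505859 < 0, so the root lies in [0.375, 0.5]
p(0.4375) = -0.197 < 0, so the root lies in [0.4375, 0.5]
p(0.46875) = -0.0376 < 0, so the root lies in [0.46875, 0.5]

0.46875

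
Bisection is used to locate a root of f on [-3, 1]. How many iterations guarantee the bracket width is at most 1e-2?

9

Width after n steps is 4/2^n. Need 2^n ≥ 4/1e-2 = 400.
2^8 = 256 < 400 ≤ 2^9 = 512, so n = 9.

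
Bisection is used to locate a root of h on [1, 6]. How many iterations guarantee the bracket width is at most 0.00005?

Width after n steps is 5/2^n. Need 2^n ≥ 5/0.00005 = 100000.
2^16 = 65536 < 100000 ≤ 2^17 = 131072, so n = 17.

17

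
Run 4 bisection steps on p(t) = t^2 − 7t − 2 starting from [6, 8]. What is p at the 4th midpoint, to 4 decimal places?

0.7656

t = 7 gives p = -2, negative; keep [7, 8]
t = 7.5 gives p = 1.75, positive; keep [7, 7.5]
t = 7.25 gives p = -0.1875, negative; keep [7.25, 7.5]
t = 7.375 gives p = 0.7656, positive; keep [7.25, 7.375]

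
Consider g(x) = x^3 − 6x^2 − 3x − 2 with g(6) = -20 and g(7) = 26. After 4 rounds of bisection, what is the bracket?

[6.5, 6.5625]

g(6.5) = -0.375 < 0, so the root lies in [6.5, 7]
g(6.75) = 11.921875 > 0, so the root lies in [6.5, 6.75]
g(6.625) = 5.556641 > 0, so the root lies in [6.5, 6.625]
g(6.5625) = 2.5374 > 0, so the root lies in [6.5, 6.5625]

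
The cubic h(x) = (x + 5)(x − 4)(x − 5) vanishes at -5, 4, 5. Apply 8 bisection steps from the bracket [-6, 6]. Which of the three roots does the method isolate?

-5

m = 0, h(m) = 100 (+); new bracket [-6, 0]
m = -3, h(m) = 112 (+); new bracket [-6, -3]
m = -4.5, h(m) = 40.375 (+); new bracket [-6, -4.5]
m = -5.25, h(m) = -23.7031 (−); new bracket [-5.25, -4.5]
m = -4.875, h(m) = 10.9551 (+); new bracket [-5.25, -4.875]
m = -5.0625, h(m) = -5.6995 (−); new bracket [-5.0625, -4.875]
m = -4.96875, h(m) = 2.794 (+); new bracket [-5.0625, -4.96875]
m = -5.015625, h(m) = -1.4109 (−); new bracket [-5.015625, -4.96875]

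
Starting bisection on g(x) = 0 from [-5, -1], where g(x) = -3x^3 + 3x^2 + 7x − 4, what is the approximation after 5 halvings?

m = -3, g(m) = 83 (+); new bracket [-3, -1]
m = -2, g(m) = 18 (+); new bracket [-2, -1]
m = -1.5, g(m) = 2.375 (+); new bracket [-1.5, -1]
m = -1.25, g(m) = -2.2031 (−); new bracket [-1.5, -1.25]
m = -1.375, g(m) = -0.1543 (−); new bracket [-1.5, -1.375]

-1.375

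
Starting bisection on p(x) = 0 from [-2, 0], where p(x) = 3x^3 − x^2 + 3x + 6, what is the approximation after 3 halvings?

x = -1 gives p = -1, negative; keep [-1, 0]
x = -0.5 gives p = 3.875, positive; keep [-1, -0.5]
x = -0.75 gives p = 1.921875, positive; keep [-1, -0.75]

-0.75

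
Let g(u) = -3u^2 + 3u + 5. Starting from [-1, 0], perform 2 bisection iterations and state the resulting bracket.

g(-0.5) = 2.75 > 0, so the root lies in [-1, -0.5]
g(-0.75) = 1.0625 > 0, so the root lies in [-1, -0.75]

[-1, -0.75]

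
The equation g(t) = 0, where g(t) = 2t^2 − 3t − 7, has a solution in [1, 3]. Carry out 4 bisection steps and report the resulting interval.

midpoint 2: g = -5 < 0 → [2, 3]
midpoint 2.5: g = -2 < 0 → [2.5, 3]
midpoint 2.75: g = -0.125 < 0 → [2.75, 3]
midpoint 2.875: g = 0.9062 > 0 → [2.75, 2.875]

[2.75, 2.875]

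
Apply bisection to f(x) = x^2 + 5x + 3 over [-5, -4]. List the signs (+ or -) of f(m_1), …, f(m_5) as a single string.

+-++-

f(-4.5) = 0.75 > 0, so the root lies in [-4.5, -4]
f(-4.25) = -0.1875 < 0, so the root lies in [-4.5, -4.25]
f(-4.375) = 0.265625 > 0, so the root lies in [-4.375, -4.25]
f(-4.3125) = 0.0352 > 0, so the root lies in [-4.3125, -4.25]
f(-4.28125) = -0.0771 < 0, so the root lies in [-4.3125, -4.28125]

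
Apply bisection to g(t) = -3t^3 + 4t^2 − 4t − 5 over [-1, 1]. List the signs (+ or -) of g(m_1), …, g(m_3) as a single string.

t = 0 gives g = -5, negative; keep [-1, 0]
t = -0.5 gives g = -1.625, negative; keep [-1, -0.5]
t = -0.75 gives g = 1.515625, positive; keep [-0.75, -0.5]

--+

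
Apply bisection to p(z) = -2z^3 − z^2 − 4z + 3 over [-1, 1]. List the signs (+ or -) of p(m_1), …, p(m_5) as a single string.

m = 0, p(m) = 3 (+); new bracket [0, 1]
m = 0.5, p(m) = 0.5 (+); new bracket [0.5, 1]
m = 0.75, p(m) = -1.40625 (−); new bracket [0.5, 0.75]
m = 0.625, p(m) = -0.3789 (−); new bracket [0.5, 0.625]
m = 0.5625, p(m) = 0.0776 (+); new bracket [0.5625, 0.625]

++--+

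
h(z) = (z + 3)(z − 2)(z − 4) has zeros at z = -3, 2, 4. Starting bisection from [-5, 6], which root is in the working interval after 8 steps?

z = 0.5 gives h = 18.375, positive; keep [-5, 0.5]
z = -2.25 gives h = 19.921875, positive; keep [-5, -2.25]
z = -3.625 gives h = -26.806641, negative; keep [-3.625, -2.25]
z = -2.9375 gives h = 2.1409, positive; keep [-3.625, -2.9375]
z = -3.28125 gives h = -10.8152, negative; keep [-3.28125, -2.9375]
z = -3.109375 gives h = -3.973, negative; keep [-3.109375, -2.9375]
z = -3.0234375 gives h = -0.8269, negative; keep [-3.0234375, -2.9375]
z = -2.98046875 gives h = 0.679, positive; keep [-3.0234375, -2.98046875]

-3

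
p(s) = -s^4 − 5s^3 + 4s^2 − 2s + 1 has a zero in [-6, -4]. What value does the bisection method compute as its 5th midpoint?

m = -5, p(m) = 111 (+); new bracket [-6, -5]
m = -5.5, p(m) = 49.8125 (+); new bracket [-6, -5.5]
m = -5.75, p(m) = 2.167969 (+); new bracket [-6, -5.75]
m = -5.875, p(m) = -26.6194 (−); new bracket [-5.875, -5.75]
m = -5.8125, p(m) = -11.7901 (−); new bracket [-5.8125, -5.75]

-5.8125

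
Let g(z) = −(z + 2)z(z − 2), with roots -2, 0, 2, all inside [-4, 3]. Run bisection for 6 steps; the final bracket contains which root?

m = -0.5, g(m) = -1.875 (−); new bracket [-4, -0.5]
m = -2.25, g(m) = 2.390625 (+); new bracket [-2.25, -0.5]
m = -1.375, g(m) = -2.900391 (−); new bracket [-2.25, -1.375]
m = -1.8125, g(m) = -1.2957 (−); new bracket [-2.25, -1.8125]
m = -2.03125, g(m) = 0.2559 (+); new bracket [-2.03125, -1.8125]
m = -1.921875, g(m) = -0.5889 (−); new bracket [-2.03125, -1.921875]

-2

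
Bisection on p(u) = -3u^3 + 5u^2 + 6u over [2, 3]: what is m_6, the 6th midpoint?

u = 2.5 gives p = -0.625, negative; keep [2, 2.5]
u = 2.25 gives p = 4.640625, positive; keep [2.25, 2.5]
u = 2.375 gives p = 2.263672, positive; keep [2.375, 2.5]
u = 2.4375 gives p = 0.8855, positive; keep [2.4375, 2.5]
u = 2.46875 gives p = 0.1471, positive; keep [2.46875, 2.5]
u = 2.484375 gives p = -0.2347, negative; keep [2.46875, 2.484375]

2.484375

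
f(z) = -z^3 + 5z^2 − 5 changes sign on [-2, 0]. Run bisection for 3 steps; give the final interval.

midpoint -1: f = 1 > 0 → [-1, 0]
midpoint -0.5: f = -3.625 < 0 → [-1, -0.5]
midpoint -0.75: f = -1.765625 < 0 → [-1, -0.75]

[-1, -0.75]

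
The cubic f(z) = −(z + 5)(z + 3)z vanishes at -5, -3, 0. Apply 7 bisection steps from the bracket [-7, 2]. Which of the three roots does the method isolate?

0

z = -2.5 gives f = 3.125, positive; keep [-2.5, 2]
z = -0.25 gives f = 3.265625, positive; keep [-0.25, 2]
z = 0.875 gives f = -19.919922, negative; keep [-0.25, 0.875]
z = 0.3125 gives f = -5.4993, negative; keep [-0.25, 0.3125]
z = 0.03125 gives f = -0.4766, negative; keep [-0.25, 0.03125]
z = -0.109375 gives f = 1.5462, positive; keep [-0.109375, 0.03125]
z = -0.0390625 gives f = 0.5738, positive; keep [-0.0390625, 0.03125]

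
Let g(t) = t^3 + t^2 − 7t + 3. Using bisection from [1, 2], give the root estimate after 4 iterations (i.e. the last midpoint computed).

m = 1.5, g(m) = -1.875 (−); new bracket [1.5, 2]
m = 1.75, g(m) = -0.828125 (−); new bracket [1.75, 2]
m = 1.875, g(m) = -0.017578 (−); new bracket [1.875, 2]
m = 1.9375, g(m) = 0.4646 (+); new bracket [1.875, 1.9375]

1.9375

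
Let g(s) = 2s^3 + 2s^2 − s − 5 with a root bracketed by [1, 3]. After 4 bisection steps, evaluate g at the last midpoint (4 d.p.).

-0.7461

g(2) = 17 > 0, so the root lies in [1, 2]
g(1.5) = 4.75 > 0, so the root lies in [1, 1.5]
g(1.25) = 0.78125 > 0, so the root lies in [1, 1.25]
g(1.125) = -0.7461 < 0, so the root lies in [1.125, 1.25]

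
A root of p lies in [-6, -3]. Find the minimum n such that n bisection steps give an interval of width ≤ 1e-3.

Width after n steps is 3/2^n. Need 2^n ≥ 3/1e-3 = 3000.
2^11 = 2048 < 3000 ≤ 2^12 = 4096, so n = 12.

12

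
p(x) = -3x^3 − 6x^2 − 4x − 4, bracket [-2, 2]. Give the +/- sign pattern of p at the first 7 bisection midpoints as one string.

---+-+-

x = 0 gives p = -4, negative; keep [-2, 0]
x = -1 gives p = -3, negative; keep [-2, -1]
x = -1.5 gives p = -1.375, negative; keep [-2, -1.5]
x = -1.75 gives p = 0.7031, positive; keep [-1.75, -1.5]
x = -1.625 gives p = -0.4707, negative; keep [-1.75, -1.625]
x = -1.6875 gives p = 0.0803, positive; keep [-1.6875, -1.625]
x = -1.65625 gives p = -0.2039, negative; keep [-1.6875, -1.65625]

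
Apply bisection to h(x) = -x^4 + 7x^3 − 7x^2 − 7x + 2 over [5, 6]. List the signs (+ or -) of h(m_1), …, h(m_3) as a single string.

+--

m = 5.5, h(m) = 1.3125 (+); new bracket [5.5, 6]
m = 5.75, h(m) = -32.050781 (−); new bracket [5.5, 5.75]
m = 5.625, h(m) = -14.138916 (−); new bracket [5.5, 5.625]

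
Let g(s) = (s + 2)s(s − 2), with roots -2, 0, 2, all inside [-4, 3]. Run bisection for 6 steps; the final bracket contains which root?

-2

m = -0.5, g(m) = 1.875 (+); new bracket [-4, -0.5]
m = -2.25, g(m) = -2.390625 (−); new bracket [-2.25, -0.5]
m = -1.375, g(m) = 2.900391 (+); new bracket [-2.25, -1.375]
m = -1.8125, g(m) = 1.2957 (+); new bracket [-2.25, -1.8125]
m = -2.03125, g(m) = -0.2559 (−); new bracket [-2.03125, -1.8125]
m = -1.921875, g(m) = 0.5889 (+); new bracket [-2.03125, -1.921875]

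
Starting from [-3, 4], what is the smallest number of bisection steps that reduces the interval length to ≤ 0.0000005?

24

Width after n steps is 7/2^n. Need 2^n ≥ 7/0.0000005 = 14000000.
2^23 = 8388608 < 14000000 ≤ 2^24 = 16777216, so n = 24.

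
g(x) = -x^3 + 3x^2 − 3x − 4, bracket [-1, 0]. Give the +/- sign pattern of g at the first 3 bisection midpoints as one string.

x = -0.5 gives g = -1.625, negative; keep [-1, -0.5]
x = -0.75 gives g = 0.359375, positive; keep [-0.75, -0.5]
x = -0.625 gives g = -0.708984, negative; keep [-0.75, -0.625]

-+-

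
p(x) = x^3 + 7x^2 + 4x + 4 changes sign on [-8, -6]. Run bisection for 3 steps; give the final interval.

[-6.5, -6.25]

m = -7, p(m) = -24 (−); new bracket [-7, -6]
m = -6.5, p(m) = -0.875 (−); new bracket [-6.5, -6]
m = -6.25, p(m) = 8.296875 (+); new bracket [-6.5, -6.25]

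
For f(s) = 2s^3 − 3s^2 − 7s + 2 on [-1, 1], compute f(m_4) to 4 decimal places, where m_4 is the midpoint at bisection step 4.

-0.9414

f(0) = 2 > 0, so the root lies in [0, 1]
f(0.5) = -2 < 0, so the root lies in [0, 0.5]
f(0.25) = 0.09375 > 0, so the root lies in [0.25, 0.5]
f(0.375) = -0.9414 < 0, so the root lies in [0.25, 0.375]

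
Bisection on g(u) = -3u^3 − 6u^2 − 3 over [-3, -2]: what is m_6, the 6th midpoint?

-2.203125

midpoint -2.5: g = 6.375 > 0 → [-2.5, -2]
midpoint -2.25: g = 0.796875 > 0 → [-2.25, -2]
midpoint -2.125: g = -1.306641 < 0 → [-2.25, -2.125]
midpoint -2.1875: g = -0.3083 < 0 → [-2.25, -2.1875]
midpoint -2.21875: g = 0.2306 > 0 → [-2.21875, -2.1875]
midpoint -2.203125: g = -0.0422 < 0 → [-2.21875, -2.203125]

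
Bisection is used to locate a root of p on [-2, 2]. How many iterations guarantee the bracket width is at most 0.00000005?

Width after n steps is 4/2^n. Need 2^n ≥ 4/0.00000005 = 80000000.
2^26 = 67108864 < 80000000 ≤ 2^27 = 134217728, so n = 27.

27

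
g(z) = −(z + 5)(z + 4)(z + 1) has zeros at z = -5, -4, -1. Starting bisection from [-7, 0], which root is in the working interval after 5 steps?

-1

m = -3.5, g(m) = 1.875 (+); new bracket [-3.5, 0]
m = -1.75, g(m) = 5.484375 (+); new bracket [-1.75, 0]
m = -0.875, g(m) = -1.611328 (−); new bracket [-1.75, -0.875]
m = -1.3125, g(m) = 3.0969 (+); new bracket [-1.3125, -0.875]
m = -1.09375, g(m) = 1.0643 (+); new bracket [-1.09375, -0.875]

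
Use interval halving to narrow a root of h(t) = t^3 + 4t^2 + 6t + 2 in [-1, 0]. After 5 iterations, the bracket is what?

m = -0.5, h(m) = -0.125 (−); new bracket [-0.5, 0]
m = -0.25, h(m) = 0.734375 (+); new bracket [-0.5, -0.25]
m = -0.375, h(m) = 0.259766 (+); new bracket [-0.5, -0.375]
m = -0.4375, h(m) = 0.0569 (+); new bracket [-0.5, -0.4375]
m = -0.46875, h(m) = -0.0366 (−); new bracket [-0.46875, -0.4375]

[-0.46875, -0.4375]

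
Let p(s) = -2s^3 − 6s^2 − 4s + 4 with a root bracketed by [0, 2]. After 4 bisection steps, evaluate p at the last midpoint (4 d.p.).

p(1) = -8 < 0, so the root lies in [0, 1]
p(0.5) = 0.25 > 0, so the root lies in [0.5, 1]
p(0.75) = -3.21875 < 0, so the root lies in [0.5, 0.75]
p(0.625) = -1.332 < 0, so the root lies in [0.5, 0.625]

-1.3320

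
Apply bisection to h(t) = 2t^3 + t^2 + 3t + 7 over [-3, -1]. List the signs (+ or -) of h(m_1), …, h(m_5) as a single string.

t = -2 gives h = -11, negative; keep [-2, -1]
t = -1.5 gives h = -2, negative; keep [-1.5, -1]
t = -1.25 gives h = 0.90625, positive; keep [-1.5, -1.25]
t = -1.375 gives h = -0.4336, negative; keep [-1.375, -1.25]
t = -1.3125 gives h = 0.2632, positive; keep [-1.375, -1.3125]

--+-+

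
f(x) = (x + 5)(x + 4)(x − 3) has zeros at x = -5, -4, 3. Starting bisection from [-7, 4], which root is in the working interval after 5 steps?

f(-1.5) = -39.375 < 0, so the root lies in [-1.5, 4]
f(1.25) = -57.421875 < 0, so the root lies in [1.25, 4]
f(2.625) = -18.943359 < 0, so the root lies in [2.625, 4]
f(3.3125) = 18.9954 > 0, so the root lies in [2.625, 3.3125]
f(2.96875) = -1.7354 < 0, so the root lies in [2.96875, 3.3125]

3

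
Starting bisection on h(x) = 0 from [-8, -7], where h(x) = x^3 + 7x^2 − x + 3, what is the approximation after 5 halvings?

h(-7.5) = -17.625 < 0, so the root lies in [-7.5, -7]
h(-7.25) = -2.890625 < 0, so the root lies in [-7.25, -7]
h(-7.125) = 3.779297 > 0, so the root lies in [-7.25, -7.125]
h(-7.1875) = 0.5012 > 0, so the root lies in [-7.25, -7.1875]
h(-7.21875) = -1.1804 < 0, so the root lies in [-7.21875, -7.1875]

-7.21875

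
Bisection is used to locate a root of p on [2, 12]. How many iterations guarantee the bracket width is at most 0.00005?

Width after n steps is 10/2^n. Need 2^n ≥ 10/0.00005 = 200000.
2^17 = 131072 < 200000 ≤ 2^18 = 262144, so n = 18.

18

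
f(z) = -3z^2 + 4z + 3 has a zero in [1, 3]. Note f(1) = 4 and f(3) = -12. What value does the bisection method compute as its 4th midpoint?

1.875

midpoint 2: f = -1 < 0 → [1, 2]
midpoint 1.5: f = 2.25 > 0 → [1.5, 2]
midpoint 1.75: f = 0.8125 > 0 → [1.75, 2]
midpoint 1.875: f = -0.0469 < 0 → [1.75, 1.875]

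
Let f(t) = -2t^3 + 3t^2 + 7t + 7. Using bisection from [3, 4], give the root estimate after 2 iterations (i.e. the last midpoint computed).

3.25

f(3.5) = -17.5 < 0, so the root lies in [3, 3.5]
f(3.25) = -7.21875 < 0, so the root lies in [3, 3.25]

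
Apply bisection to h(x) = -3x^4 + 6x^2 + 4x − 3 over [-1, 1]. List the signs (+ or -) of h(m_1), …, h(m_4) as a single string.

m = 0, h(m) = -3 (−); new bracket [0, 1]
m = 0.5, h(m) = 0.3125 (+); new bracket [0, 0.5]
m = 0.25, h(m) = -1.636719 (−); new bracket [0.25, 0.5]
m = 0.375, h(m) = -0.7156 (−); new bracket [0.375, 0.5]

-+--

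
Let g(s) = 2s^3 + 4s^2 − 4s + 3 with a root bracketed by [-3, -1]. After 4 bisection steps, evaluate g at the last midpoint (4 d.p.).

midpoint -2: g = 11 > 0 → [-3, -2]
midpoint -2.5: g = 6.75 > 0 → [-3, -2.5]
midpoint -2.75: g = 2.65625 > 0 → [-3, -2.75]
midpoint -2.875: g = 0.0352 > 0 → [-3, -2.875]

0.0352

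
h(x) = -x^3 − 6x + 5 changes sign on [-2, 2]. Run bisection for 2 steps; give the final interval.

m = 0, h(m) = 5 (+); new bracket [0, 2]
m = 1, h(m) = -2 (−); new bracket [0, 1]

[0, 1]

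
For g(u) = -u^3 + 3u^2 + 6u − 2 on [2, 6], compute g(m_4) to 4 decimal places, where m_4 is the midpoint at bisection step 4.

0.9219

m = 4, g(m) = 6 (+); new bracket [4, 6]
m = 5, g(m) = -22 (−); new bracket [4, 5]
m = 4.5, g(m) = -5.375 (−); new bracket [4, 4.5]
m = 4.25, g(m) = 0.9219 (+); new bracket [4.25, 4.5]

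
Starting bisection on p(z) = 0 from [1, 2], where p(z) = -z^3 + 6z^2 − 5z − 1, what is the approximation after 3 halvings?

p(1.5) = 1.625 > 0, so the root lies in [1, 1.5]
p(1.25) = 0.171875 > 0, so the root lies in [1, 1.25]
p(1.125) = -0.455078 < 0, so the root lies in [1.125, 1.25]

1.125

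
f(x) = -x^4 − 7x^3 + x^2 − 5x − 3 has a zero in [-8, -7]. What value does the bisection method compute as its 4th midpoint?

-7.1875

m = -7.5, f(m) = -120.1875 (−); new bracket [-7.5, -7]
m = -7.25, f(m) = -9.457031 (−); new bracket [-7.25, -7]
m = -7.125, f(m) = 38.17749 (+); new bracket [-7.25, -7.125]
m = -7.1875, f(m) = 14.9775 (+); new bracket [-7.25, -7.1875]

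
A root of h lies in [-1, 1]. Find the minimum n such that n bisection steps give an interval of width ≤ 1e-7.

25

Width after n steps is 2/2^n. Need 2^n ≥ 2/1e-7 = 20000000.
2^24 = 16777216 < 20000000 ≤ 2^25 = 33554432, so n = 25.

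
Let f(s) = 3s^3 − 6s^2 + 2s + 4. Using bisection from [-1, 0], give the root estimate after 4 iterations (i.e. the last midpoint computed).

f(-0.5) = 1.125 > 0, so the root lies in [-1, -0.5]
f(-0.75) = -2.140625 < 0, so the root lies in [-0.75, -0.5]
f(-0.625) = -0.326172 < 0, so the root lies in [-0.625, -0.5]
f(-0.5625) = 0.4426 > 0, so the root lies in [-0.625, -0.5625]

-0.5625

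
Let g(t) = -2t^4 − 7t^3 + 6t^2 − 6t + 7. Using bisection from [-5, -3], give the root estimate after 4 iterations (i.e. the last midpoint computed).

-4.375

m = -4, g(m) = 63 (+); new bracket [-5, -4]
m = -4.5, g(m) = -26.75 (−); new bracket [-4.5, -4]
m = -4.25, g(m) = 25.726562 (+); new bracket [-4.5, -4.25]
m = -4.375, g(m) = 1.5483 (+); new bracket [-4.5, -4.375]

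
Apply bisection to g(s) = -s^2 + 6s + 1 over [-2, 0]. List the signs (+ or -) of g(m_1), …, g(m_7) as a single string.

midpoint -1: g = -6 < 0 → [-1, 0]
midpoint -0.5: g = -2.25 < 0 → [-0.5, 0]
midpoint -0.25: g = -0.5625 < 0 → [-0.25, 0]
midpoint -0.125: g = 0.2344 > 0 → [-0.25, -0.125]
midpoint -0.1875: g = -0.1602 < 0 → [-0.1875, -0.125]
midpoint -0.15625: g = 0.0381 > 0 → [-0.1875, -0.15625]
midpoint -0.171875: g = -0.0608 < 0 → [-0.171875, -0.15625]

---+-+-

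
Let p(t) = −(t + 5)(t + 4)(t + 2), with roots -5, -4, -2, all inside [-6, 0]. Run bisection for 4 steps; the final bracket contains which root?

-2

p(-3) = 2 > 0, so the root lies in [-3, 0]
p(-1.5) = -4.375 < 0, so the root lies in [-3, -1.5]
p(-2.25) = 1.203125 > 0, so the root lies in [-2.25, -1.5]
p(-1.875) = -0.8301 < 0, so the root lies in [-2.25, -1.875]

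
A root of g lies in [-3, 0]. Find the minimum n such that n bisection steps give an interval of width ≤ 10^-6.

22

Width after n steps is 3/2^n. Need 2^n ≥ 3/10^-6 = 3000000.
2^21 = 2097152 < 3000000 ≤ 2^22 = 4194304, so n = 22.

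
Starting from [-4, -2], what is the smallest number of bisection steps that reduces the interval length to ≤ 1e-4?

Width after n steps is 2/2^n. Need 2^n ≥ 2/1e-4 = 20000.
2^14 = 16384 < 20000 ≤ 2^15 = 32768, so n = 15.

15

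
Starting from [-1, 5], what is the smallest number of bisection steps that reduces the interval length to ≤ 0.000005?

21

Width after n steps is 6/2^n. Need 2^n ≥ 6/0.000005 = 1200000.
2^20 = 1048576 < 1200000 ≤ 2^21 = 2097152, so n = 21.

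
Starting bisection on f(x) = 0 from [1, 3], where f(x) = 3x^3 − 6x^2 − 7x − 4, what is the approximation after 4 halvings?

x = 2 gives f = -18, negative; keep [2, 3]
x = 2.5 gives f = -12.125, negative; keep [2.5, 3]
x = 2.75 gives f = -6.234375, negative; keep [2.75, 3]
x = 2.875 gives f = -2.4277, negative; keep [2.875, 3]

2.875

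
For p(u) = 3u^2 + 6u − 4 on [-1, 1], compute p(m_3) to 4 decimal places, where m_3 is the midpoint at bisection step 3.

2.1875

midpoint 0: p = -4 < 0 → [0, 1]
midpoint 0.5: p = -0.25 < 0 → [0.5, 1]
midpoint 0.75: p = 2.1875 > 0 → [0.5, 0.75]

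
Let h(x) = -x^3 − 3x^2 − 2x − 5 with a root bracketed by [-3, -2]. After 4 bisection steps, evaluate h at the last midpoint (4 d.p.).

midpoint -2.5: h = -3.125 < 0 → [-3, -2.5]
midpoint -2.75: h = -1.390625 < 0 → [-3, -2.75]
midpoint -2.875: h = -0.283203 < 0 → [-3, -2.875]
midpoint -2.9375: h = 0.3357 > 0 → [-2.9375, -2.875]

0.3357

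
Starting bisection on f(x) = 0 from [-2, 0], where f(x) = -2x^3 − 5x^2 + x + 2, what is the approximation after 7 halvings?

midpoint -1: f = -2 < 0 → [-1, 0]
midpoint -0.5: f = 0.5 > 0 → [-1, -0.5]
midpoint -0.75: f = -0.71875 < 0 → [-0.75, -0.5]
midpoint -0.625: f = -0.0898 < 0 → [-0.625, -0.5]
midpoint -0.5625: f = 0.2114 > 0 → [-0.625, -0.5625]
midpoint -0.59375: f = 0.0622 > 0 → [-0.625, -0.59375]
midpoint -0.609375: f = -0.0135 < 0 → [-0.609375, -0.59375]

-0.609375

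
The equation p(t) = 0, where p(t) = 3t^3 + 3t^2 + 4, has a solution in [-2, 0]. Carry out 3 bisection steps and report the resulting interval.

[-1.75, -1.5]

p(-1) = 4 > 0, so the root lies in [-2, -1]
p(-1.5) = 0.625 > 0, so the root lies in [-2, -1.5]
p(-1.75) = -2.890625 < 0, so the root lies in [-1.75, -1.5]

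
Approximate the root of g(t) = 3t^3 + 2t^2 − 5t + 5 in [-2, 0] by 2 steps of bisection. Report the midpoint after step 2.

-1.5

midpoint -1: g = 9 > 0 → [-2, -1]
midpoint -1.5: g = 6.875 > 0 → [-2, -1.5]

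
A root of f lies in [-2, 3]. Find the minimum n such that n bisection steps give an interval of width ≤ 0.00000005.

27

Width after n steps is 5/2^n. Need 2^n ≥ 5/0.00000005 = 100000000.
2^26 = 67108864 < 100000000 ≤ 2^27 = 134217728, so n = 27.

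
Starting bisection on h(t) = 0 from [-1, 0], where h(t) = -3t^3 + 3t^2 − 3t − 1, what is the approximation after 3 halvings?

t = -0.5 gives h = 1.625, positive; keep [-0.5, 0]
t = -0.25 gives h = -0.015625, negative; keep [-0.5, -0.25]
t = -0.375 gives h = 0.705078, positive; keep [-0.375, -0.25]

-0.375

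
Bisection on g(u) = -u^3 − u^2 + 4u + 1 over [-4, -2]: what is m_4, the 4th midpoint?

midpoint -3: g = 7 > 0 → [-3, -2]
midpoint -2.5: g = 0.375 > 0 → [-2.5, -2]
midpoint -2.25: g = -1.671875 < 0 → [-2.5, -2.25]
midpoint -2.375: g = -0.7441 < 0 → [-2.5, -2.375]

-2.375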